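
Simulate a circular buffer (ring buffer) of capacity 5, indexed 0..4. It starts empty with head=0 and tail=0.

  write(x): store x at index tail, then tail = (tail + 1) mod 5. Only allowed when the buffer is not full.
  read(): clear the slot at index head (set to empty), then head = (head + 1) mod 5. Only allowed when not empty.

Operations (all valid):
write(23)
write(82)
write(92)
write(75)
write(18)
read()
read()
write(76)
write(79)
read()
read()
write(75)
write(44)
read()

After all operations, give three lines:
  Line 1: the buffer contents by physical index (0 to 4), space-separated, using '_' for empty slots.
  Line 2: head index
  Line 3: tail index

write(23): buf=[23 _ _ _ _], head=0, tail=1, size=1
write(82): buf=[23 82 _ _ _], head=0, tail=2, size=2
write(92): buf=[23 82 92 _ _], head=0, tail=3, size=3
write(75): buf=[23 82 92 75 _], head=0, tail=4, size=4
write(18): buf=[23 82 92 75 18], head=0, tail=0, size=5
read(): buf=[_ 82 92 75 18], head=1, tail=0, size=4
read(): buf=[_ _ 92 75 18], head=2, tail=0, size=3
write(76): buf=[76 _ 92 75 18], head=2, tail=1, size=4
write(79): buf=[76 79 92 75 18], head=2, tail=2, size=5
read(): buf=[76 79 _ 75 18], head=3, tail=2, size=4
read(): buf=[76 79 _ _ 18], head=4, tail=2, size=3
write(75): buf=[76 79 75 _ 18], head=4, tail=3, size=4
write(44): buf=[76 79 75 44 18], head=4, tail=4, size=5
read(): buf=[76 79 75 44 _], head=0, tail=4, size=4

Answer: 76 79 75 44 _
0
4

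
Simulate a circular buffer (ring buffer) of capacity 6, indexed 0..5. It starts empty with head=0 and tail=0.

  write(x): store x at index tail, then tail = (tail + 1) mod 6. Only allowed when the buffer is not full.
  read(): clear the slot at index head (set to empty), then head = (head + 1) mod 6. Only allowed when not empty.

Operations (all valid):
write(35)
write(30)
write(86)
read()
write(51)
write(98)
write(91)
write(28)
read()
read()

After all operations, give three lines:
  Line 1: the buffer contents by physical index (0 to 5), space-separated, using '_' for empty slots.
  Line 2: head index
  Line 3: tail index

Answer: 28 _ _ 51 98 91
3
1

Derivation:
write(35): buf=[35 _ _ _ _ _], head=0, tail=1, size=1
write(30): buf=[35 30 _ _ _ _], head=0, tail=2, size=2
write(86): buf=[35 30 86 _ _ _], head=0, tail=3, size=3
read(): buf=[_ 30 86 _ _ _], head=1, tail=3, size=2
write(51): buf=[_ 30 86 51 _ _], head=1, tail=4, size=3
write(98): buf=[_ 30 86 51 98 _], head=1, tail=5, size=4
write(91): buf=[_ 30 86 51 98 91], head=1, tail=0, size=5
write(28): buf=[28 30 86 51 98 91], head=1, tail=1, size=6
read(): buf=[28 _ 86 51 98 91], head=2, tail=1, size=5
read(): buf=[28 _ _ 51 98 91], head=3, tail=1, size=4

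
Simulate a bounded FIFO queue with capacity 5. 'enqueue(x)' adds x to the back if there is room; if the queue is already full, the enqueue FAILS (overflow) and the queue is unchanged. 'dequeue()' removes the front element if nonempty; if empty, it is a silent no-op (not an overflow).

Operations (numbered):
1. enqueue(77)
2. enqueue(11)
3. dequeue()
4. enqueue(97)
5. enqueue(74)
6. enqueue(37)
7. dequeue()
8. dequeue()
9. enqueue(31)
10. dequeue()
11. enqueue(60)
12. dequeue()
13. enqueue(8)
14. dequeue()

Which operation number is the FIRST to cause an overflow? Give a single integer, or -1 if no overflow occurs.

1. enqueue(77): size=1
2. enqueue(11): size=2
3. dequeue(): size=1
4. enqueue(97): size=2
5. enqueue(74): size=3
6. enqueue(37): size=4
7. dequeue(): size=3
8. dequeue(): size=2
9. enqueue(31): size=3
10. dequeue(): size=2
11. enqueue(60): size=3
12. dequeue(): size=2
13. enqueue(8): size=3
14. dequeue(): size=2

Answer: -1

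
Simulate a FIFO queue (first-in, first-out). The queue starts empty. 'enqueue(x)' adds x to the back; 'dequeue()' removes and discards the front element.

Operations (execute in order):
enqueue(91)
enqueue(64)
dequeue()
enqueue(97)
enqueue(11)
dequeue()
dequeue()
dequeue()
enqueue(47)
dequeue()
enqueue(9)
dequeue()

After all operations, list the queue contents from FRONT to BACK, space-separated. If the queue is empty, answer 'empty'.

enqueue(91): [91]
enqueue(64): [91, 64]
dequeue(): [64]
enqueue(97): [64, 97]
enqueue(11): [64, 97, 11]
dequeue(): [97, 11]
dequeue(): [11]
dequeue(): []
enqueue(47): [47]
dequeue(): []
enqueue(9): [9]
dequeue(): []

Answer: empty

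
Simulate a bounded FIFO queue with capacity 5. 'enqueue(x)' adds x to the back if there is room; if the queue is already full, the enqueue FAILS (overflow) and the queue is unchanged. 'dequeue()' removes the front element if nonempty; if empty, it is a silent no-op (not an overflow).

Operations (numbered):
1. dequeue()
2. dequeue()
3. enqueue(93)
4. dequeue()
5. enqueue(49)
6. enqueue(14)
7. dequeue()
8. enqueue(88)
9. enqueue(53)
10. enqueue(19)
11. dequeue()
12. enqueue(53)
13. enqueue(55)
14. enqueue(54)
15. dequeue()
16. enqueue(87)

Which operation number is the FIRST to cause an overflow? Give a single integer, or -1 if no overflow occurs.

Answer: 14

Derivation:
1. dequeue(): empty, no-op, size=0
2. dequeue(): empty, no-op, size=0
3. enqueue(93): size=1
4. dequeue(): size=0
5. enqueue(49): size=1
6. enqueue(14): size=2
7. dequeue(): size=1
8. enqueue(88): size=2
9. enqueue(53): size=3
10. enqueue(19): size=4
11. dequeue(): size=3
12. enqueue(53): size=4
13. enqueue(55): size=5
14. enqueue(54): size=5=cap → OVERFLOW (fail)
15. dequeue(): size=4
16. enqueue(87): size=5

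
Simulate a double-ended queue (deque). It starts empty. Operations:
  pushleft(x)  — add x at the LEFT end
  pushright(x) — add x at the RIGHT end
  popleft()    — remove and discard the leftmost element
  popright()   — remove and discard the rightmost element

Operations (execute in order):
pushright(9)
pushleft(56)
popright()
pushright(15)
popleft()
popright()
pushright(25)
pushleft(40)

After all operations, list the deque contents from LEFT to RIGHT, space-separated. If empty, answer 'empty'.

Answer: 40 25

Derivation:
pushright(9): [9]
pushleft(56): [56, 9]
popright(): [56]
pushright(15): [56, 15]
popleft(): [15]
popright(): []
pushright(25): [25]
pushleft(40): [40, 25]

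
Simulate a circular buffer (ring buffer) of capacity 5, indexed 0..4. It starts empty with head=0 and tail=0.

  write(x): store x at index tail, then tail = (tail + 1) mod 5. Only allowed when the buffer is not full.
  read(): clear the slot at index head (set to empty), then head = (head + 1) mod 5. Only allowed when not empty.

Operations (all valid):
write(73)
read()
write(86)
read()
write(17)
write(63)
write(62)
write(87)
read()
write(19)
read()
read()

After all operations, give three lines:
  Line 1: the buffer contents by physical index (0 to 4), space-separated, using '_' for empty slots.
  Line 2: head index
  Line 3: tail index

write(73): buf=[73 _ _ _ _], head=0, tail=1, size=1
read(): buf=[_ _ _ _ _], head=1, tail=1, size=0
write(86): buf=[_ 86 _ _ _], head=1, tail=2, size=1
read(): buf=[_ _ _ _ _], head=2, tail=2, size=0
write(17): buf=[_ _ 17 _ _], head=2, tail=3, size=1
write(63): buf=[_ _ 17 63 _], head=2, tail=4, size=2
write(62): buf=[_ _ 17 63 62], head=2, tail=0, size=3
write(87): buf=[87 _ 17 63 62], head=2, tail=1, size=4
read(): buf=[87 _ _ 63 62], head=3, tail=1, size=3
write(19): buf=[87 19 _ 63 62], head=3, tail=2, size=4
read(): buf=[87 19 _ _ 62], head=4, tail=2, size=3
read(): buf=[87 19 _ _ _], head=0, tail=2, size=2

Answer: 87 19 _ _ _
0
2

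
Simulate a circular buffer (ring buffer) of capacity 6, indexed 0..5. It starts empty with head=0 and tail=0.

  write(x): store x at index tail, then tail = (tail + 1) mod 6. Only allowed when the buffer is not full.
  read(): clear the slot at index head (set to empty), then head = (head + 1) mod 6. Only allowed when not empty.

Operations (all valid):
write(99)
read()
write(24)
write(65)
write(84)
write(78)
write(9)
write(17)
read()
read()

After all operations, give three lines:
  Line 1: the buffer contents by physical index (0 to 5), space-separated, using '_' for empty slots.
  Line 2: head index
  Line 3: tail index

write(99): buf=[99 _ _ _ _ _], head=0, tail=1, size=1
read(): buf=[_ _ _ _ _ _], head=1, tail=1, size=0
write(24): buf=[_ 24 _ _ _ _], head=1, tail=2, size=1
write(65): buf=[_ 24 65 _ _ _], head=1, tail=3, size=2
write(84): buf=[_ 24 65 84 _ _], head=1, tail=4, size=3
write(78): buf=[_ 24 65 84 78 _], head=1, tail=5, size=4
write(9): buf=[_ 24 65 84 78 9], head=1, tail=0, size=5
write(17): buf=[17 24 65 84 78 9], head=1, tail=1, size=6
read(): buf=[17 _ 65 84 78 9], head=2, tail=1, size=5
read(): buf=[17 _ _ 84 78 9], head=3, tail=1, size=4

Answer: 17 _ _ 84 78 9
3
1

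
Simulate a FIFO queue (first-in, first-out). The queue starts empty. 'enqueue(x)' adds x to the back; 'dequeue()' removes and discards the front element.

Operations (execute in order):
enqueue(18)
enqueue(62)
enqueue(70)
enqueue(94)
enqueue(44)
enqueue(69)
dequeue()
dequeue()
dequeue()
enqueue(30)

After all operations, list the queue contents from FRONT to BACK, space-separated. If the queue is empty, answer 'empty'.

Answer: 94 44 69 30

Derivation:
enqueue(18): [18]
enqueue(62): [18, 62]
enqueue(70): [18, 62, 70]
enqueue(94): [18, 62, 70, 94]
enqueue(44): [18, 62, 70, 94, 44]
enqueue(69): [18, 62, 70, 94, 44, 69]
dequeue(): [62, 70, 94, 44, 69]
dequeue(): [70, 94, 44, 69]
dequeue(): [94, 44, 69]
enqueue(30): [94, 44, 69, 30]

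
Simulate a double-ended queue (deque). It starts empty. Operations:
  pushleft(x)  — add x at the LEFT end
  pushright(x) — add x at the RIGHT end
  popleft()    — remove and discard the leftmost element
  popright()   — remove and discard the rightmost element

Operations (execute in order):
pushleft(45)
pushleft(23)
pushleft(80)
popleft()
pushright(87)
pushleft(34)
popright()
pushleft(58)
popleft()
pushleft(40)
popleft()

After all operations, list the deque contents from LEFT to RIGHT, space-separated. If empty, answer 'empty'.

pushleft(45): [45]
pushleft(23): [23, 45]
pushleft(80): [80, 23, 45]
popleft(): [23, 45]
pushright(87): [23, 45, 87]
pushleft(34): [34, 23, 45, 87]
popright(): [34, 23, 45]
pushleft(58): [58, 34, 23, 45]
popleft(): [34, 23, 45]
pushleft(40): [40, 34, 23, 45]
popleft(): [34, 23, 45]

Answer: 34 23 45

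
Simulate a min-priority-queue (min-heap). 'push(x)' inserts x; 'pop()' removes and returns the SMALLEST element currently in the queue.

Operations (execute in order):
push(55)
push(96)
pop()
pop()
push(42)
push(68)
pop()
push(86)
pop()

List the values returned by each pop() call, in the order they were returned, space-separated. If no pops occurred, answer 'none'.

push(55): heap contents = [55]
push(96): heap contents = [55, 96]
pop() → 55: heap contents = [96]
pop() → 96: heap contents = []
push(42): heap contents = [42]
push(68): heap contents = [42, 68]
pop() → 42: heap contents = [68]
push(86): heap contents = [68, 86]
pop() → 68: heap contents = [86]

Answer: 55 96 42 68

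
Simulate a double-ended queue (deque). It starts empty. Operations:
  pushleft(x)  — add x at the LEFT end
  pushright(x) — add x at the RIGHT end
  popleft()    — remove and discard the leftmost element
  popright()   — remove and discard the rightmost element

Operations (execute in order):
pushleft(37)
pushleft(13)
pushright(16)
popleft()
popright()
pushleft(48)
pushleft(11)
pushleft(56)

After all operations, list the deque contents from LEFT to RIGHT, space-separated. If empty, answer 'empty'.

Answer: 56 11 48 37

Derivation:
pushleft(37): [37]
pushleft(13): [13, 37]
pushright(16): [13, 37, 16]
popleft(): [37, 16]
popright(): [37]
pushleft(48): [48, 37]
pushleft(11): [11, 48, 37]
pushleft(56): [56, 11, 48, 37]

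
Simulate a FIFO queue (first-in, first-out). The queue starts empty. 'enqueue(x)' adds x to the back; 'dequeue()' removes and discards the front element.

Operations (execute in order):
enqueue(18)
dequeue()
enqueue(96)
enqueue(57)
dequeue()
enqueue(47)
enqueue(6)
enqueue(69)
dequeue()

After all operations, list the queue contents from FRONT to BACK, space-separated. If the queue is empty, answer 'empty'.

enqueue(18): [18]
dequeue(): []
enqueue(96): [96]
enqueue(57): [96, 57]
dequeue(): [57]
enqueue(47): [57, 47]
enqueue(6): [57, 47, 6]
enqueue(69): [57, 47, 6, 69]
dequeue(): [47, 6, 69]

Answer: 47 6 69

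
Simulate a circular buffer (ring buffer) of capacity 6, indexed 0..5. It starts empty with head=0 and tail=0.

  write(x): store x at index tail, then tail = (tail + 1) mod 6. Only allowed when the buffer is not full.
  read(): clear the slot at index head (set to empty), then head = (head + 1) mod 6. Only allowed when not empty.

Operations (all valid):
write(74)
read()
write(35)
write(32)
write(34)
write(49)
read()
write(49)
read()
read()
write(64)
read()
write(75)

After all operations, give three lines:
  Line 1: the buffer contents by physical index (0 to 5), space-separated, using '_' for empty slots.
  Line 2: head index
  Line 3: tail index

write(74): buf=[74 _ _ _ _ _], head=0, tail=1, size=1
read(): buf=[_ _ _ _ _ _], head=1, tail=1, size=0
write(35): buf=[_ 35 _ _ _ _], head=1, tail=2, size=1
write(32): buf=[_ 35 32 _ _ _], head=1, tail=3, size=2
write(34): buf=[_ 35 32 34 _ _], head=1, tail=4, size=3
write(49): buf=[_ 35 32 34 49 _], head=1, tail=5, size=4
read(): buf=[_ _ 32 34 49 _], head=2, tail=5, size=3
write(49): buf=[_ _ 32 34 49 49], head=2, tail=0, size=4
read(): buf=[_ _ _ 34 49 49], head=3, tail=0, size=3
read(): buf=[_ _ _ _ 49 49], head=4, tail=0, size=2
write(64): buf=[64 _ _ _ 49 49], head=4, tail=1, size=3
read(): buf=[64 _ _ _ _ 49], head=5, tail=1, size=2
write(75): buf=[64 75 _ _ _ 49], head=5, tail=2, size=3

Answer: 64 75 _ _ _ 49
5
2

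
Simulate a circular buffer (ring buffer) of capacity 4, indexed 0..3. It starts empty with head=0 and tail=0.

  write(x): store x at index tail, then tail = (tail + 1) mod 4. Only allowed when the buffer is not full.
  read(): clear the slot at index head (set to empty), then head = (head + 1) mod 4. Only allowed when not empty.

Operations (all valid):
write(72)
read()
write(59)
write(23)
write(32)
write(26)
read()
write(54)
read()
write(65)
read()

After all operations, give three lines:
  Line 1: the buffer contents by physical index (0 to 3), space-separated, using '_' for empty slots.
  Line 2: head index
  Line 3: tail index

Answer: 26 54 65 _
0
3

Derivation:
write(72): buf=[72 _ _ _], head=0, tail=1, size=1
read(): buf=[_ _ _ _], head=1, tail=1, size=0
write(59): buf=[_ 59 _ _], head=1, tail=2, size=1
write(23): buf=[_ 59 23 _], head=1, tail=3, size=2
write(32): buf=[_ 59 23 32], head=1, tail=0, size=3
write(26): buf=[26 59 23 32], head=1, tail=1, size=4
read(): buf=[26 _ 23 32], head=2, tail=1, size=3
write(54): buf=[26 54 23 32], head=2, tail=2, size=4
read(): buf=[26 54 _ 32], head=3, tail=2, size=3
write(65): buf=[26 54 65 32], head=3, tail=3, size=4
read(): buf=[26 54 65 _], head=0, tail=3, size=3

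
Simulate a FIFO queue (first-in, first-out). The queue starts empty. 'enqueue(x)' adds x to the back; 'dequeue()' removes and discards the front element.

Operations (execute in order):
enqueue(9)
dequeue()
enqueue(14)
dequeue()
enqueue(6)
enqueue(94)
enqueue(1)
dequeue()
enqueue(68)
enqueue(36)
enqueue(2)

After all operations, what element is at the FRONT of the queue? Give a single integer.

Answer: 94

Derivation:
enqueue(9): queue = [9]
dequeue(): queue = []
enqueue(14): queue = [14]
dequeue(): queue = []
enqueue(6): queue = [6]
enqueue(94): queue = [6, 94]
enqueue(1): queue = [6, 94, 1]
dequeue(): queue = [94, 1]
enqueue(68): queue = [94, 1, 68]
enqueue(36): queue = [94, 1, 68, 36]
enqueue(2): queue = [94, 1, 68, 36, 2]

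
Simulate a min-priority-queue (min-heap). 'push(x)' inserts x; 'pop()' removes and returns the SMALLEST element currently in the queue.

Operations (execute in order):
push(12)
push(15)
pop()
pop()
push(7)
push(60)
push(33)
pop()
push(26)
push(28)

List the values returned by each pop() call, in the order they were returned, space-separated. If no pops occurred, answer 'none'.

Answer: 12 15 7

Derivation:
push(12): heap contents = [12]
push(15): heap contents = [12, 15]
pop() → 12: heap contents = [15]
pop() → 15: heap contents = []
push(7): heap contents = [7]
push(60): heap contents = [7, 60]
push(33): heap contents = [7, 33, 60]
pop() → 7: heap contents = [33, 60]
push(26): heap contents = [26, 33, 60]
push(28): heap contents = [26, 28, 33, 60]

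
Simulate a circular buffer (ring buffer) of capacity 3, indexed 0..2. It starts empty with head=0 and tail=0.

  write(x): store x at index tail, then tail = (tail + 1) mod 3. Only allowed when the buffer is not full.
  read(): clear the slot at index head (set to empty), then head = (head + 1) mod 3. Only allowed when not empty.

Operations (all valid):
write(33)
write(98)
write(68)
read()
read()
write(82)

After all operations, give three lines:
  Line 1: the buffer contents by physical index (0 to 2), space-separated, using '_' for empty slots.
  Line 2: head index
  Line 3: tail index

Answer: 82 _ 68
2
1

Derivation:
write(33): buf=[33 _ _], head=0, tail=1, size=1
write(98): buf=[33 98 _], head=0, tail=2, size=2
write(68): buf=[33 98 68], head=0, tail=0, size=3
read(): buf=[_ 98 68], head=1, tail=0, size=2
read(): buf=[_ _ 68], head=2, tail=0, size=1
write(82): buf=[82 _ 68], head=2, tail=1, size=2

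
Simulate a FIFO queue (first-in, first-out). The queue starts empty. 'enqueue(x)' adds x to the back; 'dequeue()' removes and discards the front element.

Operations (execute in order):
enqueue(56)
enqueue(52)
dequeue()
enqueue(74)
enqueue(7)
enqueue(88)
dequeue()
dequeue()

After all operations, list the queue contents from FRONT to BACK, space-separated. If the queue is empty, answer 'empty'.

enqueue(56): [56]
enqueue(52): [56, 52]
dequeue(): [52]
enqueue(74): [52, 74]
enqueue(7): [52, 74, 7]
enqueue(88): [52, 74, 7, 88]
dequeue(): [74, 7, 88]
dequeue(): [7, 88]

Answer: 7 88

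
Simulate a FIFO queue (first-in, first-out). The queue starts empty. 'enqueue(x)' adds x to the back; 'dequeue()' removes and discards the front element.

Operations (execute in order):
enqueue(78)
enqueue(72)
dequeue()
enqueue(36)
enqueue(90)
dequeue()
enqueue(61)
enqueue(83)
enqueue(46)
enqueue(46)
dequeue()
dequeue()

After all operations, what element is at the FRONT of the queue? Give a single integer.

Answer: 61

Derivation:
enqueue(78): queue = [78]
enqueue(72): queue = [78, 72]
dequeue(): queue = [72]
enqueue(36): queue = [72, 36]
enqueue(90): queue = [72, 36, 90]
dequeue(): queue = [36, 90]
enqueue(61): queue = [36, 90, 61]
enqueue(83): queue = [36, 90, 61, 83]
enqueue(46): queue = [36, 90, 61, 83, 46]
enqueue(46): queue = [36, 90, 61, 83, 46, 46]
dequeue(): queue = [90, 61, 83, 46, 46]
dequeue(): queue = [61, 83, 46, 46]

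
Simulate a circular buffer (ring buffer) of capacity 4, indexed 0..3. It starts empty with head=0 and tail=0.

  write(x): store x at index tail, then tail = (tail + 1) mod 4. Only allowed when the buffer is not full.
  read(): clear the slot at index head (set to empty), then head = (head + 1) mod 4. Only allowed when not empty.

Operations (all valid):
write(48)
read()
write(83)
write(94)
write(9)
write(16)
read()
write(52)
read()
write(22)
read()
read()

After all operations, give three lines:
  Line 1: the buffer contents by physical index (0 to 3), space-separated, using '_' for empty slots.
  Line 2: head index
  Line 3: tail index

write(48): buf=[48 _ _ _], head=0, tail=1, size=1
read(): buf=[_ _ _ _], head=1, tail=1, size=0
write(83): buf=[_ 83 _ _], head=1, tail=2, size=1
write(94): buf=[_ 83 94 _], head=1, tail=3, size=2
write(9): buf=[_ 83 94 9], head=1, tail=0, size=3
write(16): buf=[16 83 94 9], head=1, tail=1, size=4
read(): buf=[16 _ 94 9], head=2, tail=1, size=3
write(52): buf=[16 52 94 9], head=2, tail=2, size=4
read(): buf=[16 52 _ 9], head=3, tail=2, size=3
write(22): buf=[16 52 22 9], head=3, tail=3, size=4
read(): buf=[16 52 22 _], head=0, tail=3, size=3
read(): buf=[_ 52 22 _], head=1, tail=3, size=2

Answer: _ 52 22 _
1
3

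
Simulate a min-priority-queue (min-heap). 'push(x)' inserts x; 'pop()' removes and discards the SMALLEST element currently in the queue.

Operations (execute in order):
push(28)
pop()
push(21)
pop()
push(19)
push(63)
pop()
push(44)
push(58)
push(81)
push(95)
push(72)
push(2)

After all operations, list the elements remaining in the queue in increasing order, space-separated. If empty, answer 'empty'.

Answer: 2 44 58 63 72 81 95

Derivation:
push(28): heap contents = [28]
pop() → 28: heap contents = []
push(21): heap contents = [21]
pop() → 21: heap contents = []
push(19): heap contents = [19]
push(63): heap contents = [19, 63]
pop() → 19: heap contents = [63]
push(44): heap contents = [44, 63]
push(58): heap contents = [44, 58, 63]
push(81): heap contents = [44, 58, 63, 81]
push(95): heap contents = [44, 58, 63, 81, 95]
push(72): heap contents = [44, 58, 63, 72, 81, 95]
push(2): heap contents = [2, 44, 58, 63, 72, 81, 95]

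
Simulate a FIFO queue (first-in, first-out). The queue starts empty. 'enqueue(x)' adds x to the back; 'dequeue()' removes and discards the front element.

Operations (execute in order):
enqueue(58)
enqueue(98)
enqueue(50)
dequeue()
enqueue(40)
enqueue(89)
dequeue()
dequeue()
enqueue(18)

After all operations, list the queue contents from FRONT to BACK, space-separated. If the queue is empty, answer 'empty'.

enqueue(58): [58]
enqueue(98): [58, 98]
enqueue(50): [58, 98, 50]
dequeue(): [98, 50]
enqueue(40): [98, 50, 40]
enqueue(89): [98, 50, 40, 89]
dequeue(): [50, 40, 89]
dequeue(): [40, 89]
enqueue(18): [40, 89, 18]

Answer: 40 89 18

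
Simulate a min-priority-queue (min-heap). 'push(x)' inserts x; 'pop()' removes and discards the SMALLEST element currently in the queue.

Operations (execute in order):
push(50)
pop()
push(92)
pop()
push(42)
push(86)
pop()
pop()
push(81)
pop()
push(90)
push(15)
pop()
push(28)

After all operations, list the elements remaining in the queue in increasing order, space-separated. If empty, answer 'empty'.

push(50): heap contents = [50]
pop() → 50: heap contents = []
push(92): heap contents = [92]
pop() → 92: heap contents = []
push(42): heap contents = [42]
push(86): heap contents = [42, 86]
pop() → 42: heap contents = [86]
pop() → 86: heap contents = []
push(81): heap contents = [81]
pop() → 81: heap contents = []
push(90): heap contents = [90]
push(15): heap contents = [15, 90]
pop() → 15: heap contents = [90]
push(28): heap contents = [28, 90]

Answer: 28 90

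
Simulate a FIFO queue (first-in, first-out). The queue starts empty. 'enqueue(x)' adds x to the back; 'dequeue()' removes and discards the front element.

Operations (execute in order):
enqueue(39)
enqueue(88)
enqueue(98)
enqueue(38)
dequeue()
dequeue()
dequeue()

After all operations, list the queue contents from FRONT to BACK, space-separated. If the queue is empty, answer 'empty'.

enqueue(39): [39]
enqueue(88): [39, 88]
enqueue(98): [39, 88, 98]
enqueue(38): [39, 88, 98, 38]
dequeue(): [88, 98, 38]
dequeue(): [98, 38]
dequeue(): [38]

Answer: 38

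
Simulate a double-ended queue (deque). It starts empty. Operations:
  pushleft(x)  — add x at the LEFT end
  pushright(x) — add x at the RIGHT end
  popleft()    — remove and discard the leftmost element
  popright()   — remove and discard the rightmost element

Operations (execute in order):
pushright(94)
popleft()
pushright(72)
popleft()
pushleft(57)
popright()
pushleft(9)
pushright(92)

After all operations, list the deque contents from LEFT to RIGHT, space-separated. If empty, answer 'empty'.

pushright(94): [94]
popleft(): []
pushright(72): [72]
popleft(): []
pushleft(57): [57]
popright(): []
pushleft(9): [9]
pushright(92): [9, 92]

Answer: 9 92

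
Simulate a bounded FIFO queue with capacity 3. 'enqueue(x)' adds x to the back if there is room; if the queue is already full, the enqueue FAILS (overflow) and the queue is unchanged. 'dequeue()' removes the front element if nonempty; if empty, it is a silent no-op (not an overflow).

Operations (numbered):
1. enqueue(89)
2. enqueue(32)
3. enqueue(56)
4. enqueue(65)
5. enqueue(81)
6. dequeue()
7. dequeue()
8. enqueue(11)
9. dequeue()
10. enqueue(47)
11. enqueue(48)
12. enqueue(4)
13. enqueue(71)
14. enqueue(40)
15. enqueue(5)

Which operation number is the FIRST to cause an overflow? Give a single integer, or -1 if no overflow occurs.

1. enqueue(89): size=1
2. enqueue(32): size=2
3. enqueue(56): size=3
4. enqueue(65): size=3=cap → OVERFLOW (fail)
5. enqueue(81): size=3=cap → OVERFLOW (fail)
6. dequeue(): size=2
7. dequeue(): size=1
8. enqueue(11): size=2
9. dequeue(): size=1
10. enqueue(47): size=2
11. enqueue(48): size=3
12. enqueue(4): size=3=cap → OVERFLOW (fail)
13. enqueue(71): size=3=cap → OVERFLOW (fail)
14. enqueue(40): size=3=cap → OVERFLOW (fail)
15. enqueue(5): size=3=cap → OVERFLOW (fail)

Answer: 4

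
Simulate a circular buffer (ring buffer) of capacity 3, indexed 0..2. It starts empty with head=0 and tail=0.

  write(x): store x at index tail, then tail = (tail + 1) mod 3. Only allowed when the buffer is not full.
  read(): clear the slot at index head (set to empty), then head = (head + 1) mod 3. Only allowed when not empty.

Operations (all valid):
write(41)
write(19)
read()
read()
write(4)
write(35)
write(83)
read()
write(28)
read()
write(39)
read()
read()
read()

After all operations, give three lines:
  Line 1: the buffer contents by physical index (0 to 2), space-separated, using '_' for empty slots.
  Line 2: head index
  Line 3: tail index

Answer: _ _ _
1
1

Derivation:
write(41): buf=[41 _ _], head=0, tail=1, size=1
write(19): buf=[41 19 _], head=0, tail=2, size=2
read(): buf=[_ 19 _], head=1, tail=2, size=1
read(): buf=[_ _ _], head=2, tail=2, size=0
write(4): buf=[_ _ 4], head=2, tail=0, size=1
write(35): buf=[35 _ 4], head=2, tail=1, size=2
write(83): buf=[35 83 4], head=2, tail=2, size=3
read(): buf=[35 83 _], head=0, tail=2, size=2
write(28): buf=[35 83 28], head=0, tail=0, size=3
read(): buf=[_ 83 28], head=1, tail=0, size=2
write(39): buf=[39 83 28], head=1, tail=1, size=3
read(): buf=[39 _ 28], head=2, tail=1, size=2
read(): buf=[39 _ _], head=0, tail=1, size=1
read(): buf=[_ _ _], head=1, tail=1, size=0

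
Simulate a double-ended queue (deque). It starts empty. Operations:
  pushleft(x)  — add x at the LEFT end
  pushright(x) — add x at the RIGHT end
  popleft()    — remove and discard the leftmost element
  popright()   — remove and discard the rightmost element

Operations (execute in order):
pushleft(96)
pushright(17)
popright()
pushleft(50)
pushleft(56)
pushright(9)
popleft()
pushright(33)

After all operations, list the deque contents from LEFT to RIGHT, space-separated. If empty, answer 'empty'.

pushleft(96): [96]
pushright(17): [96, 17]
popright(): [96]
pushleft(50): [50, 96]
pushleft(56): [56, 50, 96]
pushright(9): [56, 50, 96, 9]
popleft(): [50, 96, 9]
pushright(33): [50, 96, 9, 33]

Answer: 50 96 9 33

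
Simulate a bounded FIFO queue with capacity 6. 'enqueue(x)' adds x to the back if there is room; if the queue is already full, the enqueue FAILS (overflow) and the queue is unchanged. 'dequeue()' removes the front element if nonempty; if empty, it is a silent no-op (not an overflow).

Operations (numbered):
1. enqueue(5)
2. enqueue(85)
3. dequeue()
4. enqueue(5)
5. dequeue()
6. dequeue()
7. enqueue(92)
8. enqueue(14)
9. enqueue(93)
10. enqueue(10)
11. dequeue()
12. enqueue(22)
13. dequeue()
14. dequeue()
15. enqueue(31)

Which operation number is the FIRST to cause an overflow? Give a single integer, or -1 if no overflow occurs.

1. enqueue(5): size=1
2. enqueue(85): size=2
3. dequeue(): size=1
4. enqueue(5): size=2
5. dequeue(): size=1
6. dequeue(): size=0
7. enqueue(92): size=1
8. enqueue(14): size=2
9. enqueue(93): size=3
10. enqueue(10): size=4
11. dequeue(): size=3
12. enqueue(22): size=4
13. dequeue(): size=3
14. dequeue(): size=2
15. enqueue(31): size=3

Answer: -1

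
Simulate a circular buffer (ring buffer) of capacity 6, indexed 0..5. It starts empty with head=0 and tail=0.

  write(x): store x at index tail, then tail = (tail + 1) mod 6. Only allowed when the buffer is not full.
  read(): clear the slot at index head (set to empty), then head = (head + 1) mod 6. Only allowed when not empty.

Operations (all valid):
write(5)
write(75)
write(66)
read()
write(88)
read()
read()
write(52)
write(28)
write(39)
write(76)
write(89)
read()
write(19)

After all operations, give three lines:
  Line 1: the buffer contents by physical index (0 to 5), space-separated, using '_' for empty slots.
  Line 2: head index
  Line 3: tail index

write(5): buf=[5 _ _ _ _ _], head=0, tail=1, size=1
write(75): buf=[5 75 _ _ _ _], head=0, tail=2, size=2
write(66): buf=[5 75 66 _ _ _], head=0, tail=3, size=3
read(): buf=[_ 75 66 _ _ _], head=1, tail=3, size=2
write(88): buf=[_ 75 66 88 _ _], head=1, tail=4, size=3
read(): buf=[_ _ 66 88 _ _], head=2, tail=4, size=2
read(): buf=[_ _ _ 88 _ _], head=3, tail=4, size=1
write(52): buf=[_ _ _ 88 52 _], head=3, tail=5, size=2
write(28): buf=[_ _ _ 88 52 28], head=3, tail=0, size=3
write(39): buf=[39 _ _ 88 52 28], head=3, tail=1, size=4
write(76): buf=[39 76 _ 88 52 28], head=3, tail=2, size=5
write(89): buf=[39 76 89 88 52 28], head=3, tail=3, size=6
read(): buf=[39 76 89 _ 52 28], head=4, tail=3, size=5
write(19): buf=[39 76 89 19 52 28], head=4, tail=4, size=6

Answer: 39 76 89 19 52 28
4
4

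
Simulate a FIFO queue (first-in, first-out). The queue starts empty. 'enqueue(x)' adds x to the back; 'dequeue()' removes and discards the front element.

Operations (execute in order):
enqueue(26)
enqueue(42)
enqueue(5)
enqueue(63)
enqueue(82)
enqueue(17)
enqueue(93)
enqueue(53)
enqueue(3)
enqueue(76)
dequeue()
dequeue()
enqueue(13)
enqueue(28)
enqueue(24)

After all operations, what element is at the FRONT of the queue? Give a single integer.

enqueue(26): queue = [26]
enqueue(42): queue = [26, 42]
enqueue(5): queue = [26, 42, 5]
enqueue(63): queue = [26, 42, 5, 63]
enqueue(82): queue = [26, 42, 5, 63, 82]
enqueue(17): queue = [26, 42, 5, 63, 82, 17]
enqueue(93): queue = [26, 42, 5, 63, 82, 17, 93]
enqueue(53): queue = [26, 42, 5, 63, 82, 17, 93, 53]
enqueue(3): queue = [26, 42, 5, 63, 82, 17, 93, 53, 3]
enqueue(76): queue = [26, 42, 5, 63, 82, 17, 93, 53, 3, 76]
dequeue(): queue = [42, 5, 63, 82, 17, 93, 53, 3, 76]
dequeue(): queue = [5, 63, 82, 17, 93, 53, 3, 76]
enqueue(13): queue = [5, 63, 82, 17, 93, 53, 3, 76, 13]
enqueue(28): queue = [5, 63, 82, 17, 93, 53, 3, 76, 13, 28]
enqueue(24): queue = [5, 63, 82, 17, 93, 53, 3, 76, 13, 28, 24]

Answer: 5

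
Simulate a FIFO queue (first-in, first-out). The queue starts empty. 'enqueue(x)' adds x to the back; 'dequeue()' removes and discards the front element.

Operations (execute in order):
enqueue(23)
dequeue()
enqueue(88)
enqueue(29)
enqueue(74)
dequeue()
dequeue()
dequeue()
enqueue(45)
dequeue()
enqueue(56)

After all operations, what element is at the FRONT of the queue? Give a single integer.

enqueue(23): queue = [23]
dequeue(): queue = []
enqueue(88): queue = [88]
enqueue(29): queue = [88, 29]
enqueue(74): queue = [88, 29, 74]
dequeue(): queue = [29, 74]
dequeue(): queue = [74]
dequeue(): queue = []
enqueue(45): queue = [45]
dequeue(): queue = []
enqueue(56): queue = [56]

Answer: 56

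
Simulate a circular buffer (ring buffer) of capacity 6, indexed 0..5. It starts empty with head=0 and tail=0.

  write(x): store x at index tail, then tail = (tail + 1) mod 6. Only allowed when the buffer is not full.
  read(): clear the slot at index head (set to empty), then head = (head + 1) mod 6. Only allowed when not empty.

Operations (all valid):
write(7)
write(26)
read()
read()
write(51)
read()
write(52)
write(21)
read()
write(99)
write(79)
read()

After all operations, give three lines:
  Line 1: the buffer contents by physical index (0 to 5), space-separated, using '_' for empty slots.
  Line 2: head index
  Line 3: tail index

write(7): buf=[7 _ _ _ _ _], head=0, tail=1, size=1
write(26): buf=[7 26 _ _ _ _], head=0, tail=2, size=2
read(): buf=[_ 26 _ _ _ _], head=1, tail=2, size=1
read(): buf=[_ _ _ _ _ _], head=2, tail=2, size=0
write(51): buf=[_ _ 51 _ _ _], head=2, tail=3, size=1
read(): buf=[_ _ _ _ _ _], head=3, tail=3, size=0
write(52): buf=[_ _ _ 52 _ _], head=3, tail=4, size=1
write(21): buf=[_ _ _ 52 21 _], head=3, tail=5, size=2
read(): buf=[_ _ _ _ 21 _], head=4, tail=5, size=1
write(99): buf=[_ _ _ _ 21 99], head=4, tail=0, size=2
write(79): buf=[79 _ _ _ 21 99], head=4, tail=1, size=3
read(): buf=[79 _ _ _ _ 99], head=5, tail=1, size=2

Answer: 79 _ _ _ _ 99
5
1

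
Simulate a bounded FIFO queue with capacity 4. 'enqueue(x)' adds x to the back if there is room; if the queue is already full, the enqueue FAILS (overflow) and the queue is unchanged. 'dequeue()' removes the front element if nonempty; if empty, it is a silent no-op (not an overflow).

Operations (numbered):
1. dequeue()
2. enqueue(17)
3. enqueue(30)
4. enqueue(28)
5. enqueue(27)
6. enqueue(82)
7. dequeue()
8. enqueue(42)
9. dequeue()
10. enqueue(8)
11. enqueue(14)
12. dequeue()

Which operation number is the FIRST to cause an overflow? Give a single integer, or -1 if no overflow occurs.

Answer: 6

Derivation:
1. dequeue(): empty, no-op, size=0
2. enqueue(17): size=1
3. enqueue(30): size=2
4. enqueue(28): size=3
5. enqueue(27): size=4
6. enqueue(82): size=4=cap → OVERFLOW (fail)
7. dequeue(): size=3
8. enqueue(42): size=4
9. dequeue(): size=3
10. enqueue(8): size=4
11. enqueue(14): size=4=cap → OVERFLOW (fail)
12. dequeue(): size=3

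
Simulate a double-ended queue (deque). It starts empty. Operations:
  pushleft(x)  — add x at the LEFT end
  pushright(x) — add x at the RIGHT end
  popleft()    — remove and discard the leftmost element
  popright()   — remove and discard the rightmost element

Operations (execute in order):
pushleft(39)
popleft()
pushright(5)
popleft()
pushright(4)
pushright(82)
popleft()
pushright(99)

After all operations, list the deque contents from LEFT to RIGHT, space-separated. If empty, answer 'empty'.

pushleft(39): [39]
popleft(): []
pushright(5): [5]
popleft(): []
pushright(4): [4]
pushright(82): [4, 82]
popleft(): [82]
pushright(99): [82, 99]

Answer: 82 99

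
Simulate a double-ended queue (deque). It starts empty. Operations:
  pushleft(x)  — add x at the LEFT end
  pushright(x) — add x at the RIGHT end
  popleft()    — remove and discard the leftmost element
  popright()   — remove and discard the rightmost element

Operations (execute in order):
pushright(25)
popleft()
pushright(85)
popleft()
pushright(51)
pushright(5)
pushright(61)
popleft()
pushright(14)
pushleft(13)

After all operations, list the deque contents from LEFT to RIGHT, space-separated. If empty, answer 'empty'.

Answer: 13 5 61 14

Derivation:
pushright(25): [25]
popleft(): []
pushright(85): [85]
popleft(): []
pushright(51): [51]
pushright(5): [51, 5]
pushright(61): [51, 5, 61]
popleft(): [5, 61]
pushright(14): [5, 61, 14]
pushleft(13): [13, 5, 61, 14]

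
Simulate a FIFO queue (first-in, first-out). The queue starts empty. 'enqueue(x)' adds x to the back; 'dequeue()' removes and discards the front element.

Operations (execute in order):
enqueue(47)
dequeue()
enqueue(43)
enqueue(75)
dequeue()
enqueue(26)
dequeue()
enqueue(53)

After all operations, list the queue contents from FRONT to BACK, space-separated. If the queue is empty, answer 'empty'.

enqueue(47): [47]
dequeue(): []
enqueue(43): [43]
enqueue(75): [43, 75]
dequeue(): [75]
enqueue(26): [75, 26]
dequeue(): [26]
enqueue(53): [26, 53]

Answer: 26 53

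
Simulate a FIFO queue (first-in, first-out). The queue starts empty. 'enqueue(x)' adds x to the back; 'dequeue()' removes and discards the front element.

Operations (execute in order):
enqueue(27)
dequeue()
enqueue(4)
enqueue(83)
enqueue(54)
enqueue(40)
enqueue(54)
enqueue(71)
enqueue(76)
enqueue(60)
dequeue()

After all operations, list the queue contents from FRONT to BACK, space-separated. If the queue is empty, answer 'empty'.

enqueue(27): [27]
dequeue(): []
enqueue(4): [4]
enqueue(83): [4, 83]
enqueue(54): [4, 83, 54]
enqueue(40): [4, 83, 54, 40]
enqueue(54): [4, 83, 54, 40, 54]
enqueue(71): [4, 83, 54, 40, 54, 71]
enqueue(76): [4, 83, 54, 40, 54, 71, 76]
enqueue(60): [4, 83, 54, 40, 54, 71, 76, 60]
dequeue(): [83, 54, 40, 54, 71, 76, 60]

Answer: 83 54 40 54 71 76 60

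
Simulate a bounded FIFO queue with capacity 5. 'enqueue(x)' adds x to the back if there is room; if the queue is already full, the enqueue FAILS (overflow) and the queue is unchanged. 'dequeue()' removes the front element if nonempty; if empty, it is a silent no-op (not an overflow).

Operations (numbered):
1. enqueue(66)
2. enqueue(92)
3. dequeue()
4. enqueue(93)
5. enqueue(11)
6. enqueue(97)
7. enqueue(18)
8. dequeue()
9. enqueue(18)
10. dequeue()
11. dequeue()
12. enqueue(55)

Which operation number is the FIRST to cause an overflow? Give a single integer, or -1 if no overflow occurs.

Answer: -1

Derivation:
1. enqueue(66): size=1
2. enqueue(92): size=2
3. dequeue(): size=1
4. enqueue(93): size=2
5. enqueue(11): size=3
6. enqueue(97): size=4
7. enqueue(18): size=5
8. dequeue(): size=4
9. enqueue(18): size=5
10. dequeue(): size=4
11. dequeue(): size=3
12. enqueue(55): size=4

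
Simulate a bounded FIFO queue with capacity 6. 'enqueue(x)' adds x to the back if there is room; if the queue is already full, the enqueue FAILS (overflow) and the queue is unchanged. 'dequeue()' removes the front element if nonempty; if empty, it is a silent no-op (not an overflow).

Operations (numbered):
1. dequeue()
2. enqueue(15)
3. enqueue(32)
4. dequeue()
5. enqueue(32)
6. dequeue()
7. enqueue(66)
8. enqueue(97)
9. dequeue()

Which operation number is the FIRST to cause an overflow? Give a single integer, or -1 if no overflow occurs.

1. dequeue(): empty, no-op, size=0
2. enqueue(15): size=1
3. enqueue(32): size=2
4. dequeue(): size=1
5. enqueue(32): size=2
6. dequeue(): size=1
7. enqueue(66): size=2
8. enqueue(97): size=3
9. dequeue(): size=2

Answer: -1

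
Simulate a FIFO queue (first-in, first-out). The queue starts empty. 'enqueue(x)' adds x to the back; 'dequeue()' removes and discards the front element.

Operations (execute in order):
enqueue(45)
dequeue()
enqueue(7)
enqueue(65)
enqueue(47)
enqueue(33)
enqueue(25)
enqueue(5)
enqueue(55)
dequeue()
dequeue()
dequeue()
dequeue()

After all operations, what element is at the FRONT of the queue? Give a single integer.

enqueue(45): queue = [45]
dequeue(): queue = []
enqueue(7): queue = [7]
enqueue(65): queue = [7, 65]
enqueue(47): queue = [7, 65, 47]
enqueue(33): queue = [7, 65, 47, 33]
enqueue(25): queue = [7, 65, 47, 33, 25]
enqueue(5): queue = [7, 65, 47, 33, 25, 5]
enqueue(55): queue = [7, 65, 47, 33, 25, 5, 55]
dequeue(): queue = [65, 47, 33, 25, 5, 55]
dequeue(): queue = [47, 33, 25, 5, 55]
dequeue(): queue = [33, 25, 5, 55]
dequeue(): queue = [25, 5, 55]

Answer: 25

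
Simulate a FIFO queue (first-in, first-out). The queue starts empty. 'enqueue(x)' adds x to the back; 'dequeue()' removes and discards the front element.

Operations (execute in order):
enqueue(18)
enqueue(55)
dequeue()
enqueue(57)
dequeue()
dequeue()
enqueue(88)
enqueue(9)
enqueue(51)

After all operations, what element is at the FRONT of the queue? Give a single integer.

Answer: 88

Derivation:
enqueue(18): queue = [18]
enqueue(55): queue = [18, 55]
dequeue(): queue = [55]
enqueue(57): queue = [55, 57]
dequeue(): queue = [57]
dequeue(): queue = []
enqueue(88): queue = [88]
enqueue(9): queue = [88, 9]
enqueue(51): queue = [88, 9, 51]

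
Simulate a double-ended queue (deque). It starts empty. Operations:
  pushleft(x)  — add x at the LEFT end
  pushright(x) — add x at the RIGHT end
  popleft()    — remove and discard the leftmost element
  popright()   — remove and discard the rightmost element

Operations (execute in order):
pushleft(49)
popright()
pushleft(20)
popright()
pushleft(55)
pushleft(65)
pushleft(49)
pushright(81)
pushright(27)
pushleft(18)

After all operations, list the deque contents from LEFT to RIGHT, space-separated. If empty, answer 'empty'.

pushleft(49): [49]
popright(): []
pushleft(20): [20]
popright(): []
pushleft(55): [55]
pushleft(65): [65, 55]
pushleft(49): [49, 65, 55]
pushright(81): [49, 65, 55, 81]
pushright(27): [49, 65, 55, 81, 27]
pushleft(18): [18, 49, 65, 55, 81, 27]

Answer: 18 49 65 55 81 27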